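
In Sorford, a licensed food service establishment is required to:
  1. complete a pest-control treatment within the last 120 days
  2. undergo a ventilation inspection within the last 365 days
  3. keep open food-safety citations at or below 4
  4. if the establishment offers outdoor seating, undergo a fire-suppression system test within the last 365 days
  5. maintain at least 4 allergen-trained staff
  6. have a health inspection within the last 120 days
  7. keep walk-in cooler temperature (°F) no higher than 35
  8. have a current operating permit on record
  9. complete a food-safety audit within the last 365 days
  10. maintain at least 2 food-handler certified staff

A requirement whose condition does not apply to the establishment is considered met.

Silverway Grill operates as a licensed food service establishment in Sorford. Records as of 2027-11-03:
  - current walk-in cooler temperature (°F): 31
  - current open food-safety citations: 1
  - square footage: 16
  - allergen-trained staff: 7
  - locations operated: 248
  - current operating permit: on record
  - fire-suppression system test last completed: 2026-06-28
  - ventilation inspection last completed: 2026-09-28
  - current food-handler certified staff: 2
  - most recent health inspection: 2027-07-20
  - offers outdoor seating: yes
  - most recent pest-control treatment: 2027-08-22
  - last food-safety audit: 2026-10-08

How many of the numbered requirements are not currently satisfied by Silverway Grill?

1. pest-control treatment 73 days ago vs limit 120 → met
2. ventilation inspection 401 days ago vs limit 365 → not met
3. open food-safety citations 1 ≤ 4 → met
4. condition 'offers outdoor seating' holds; fire-suppression system test 493 days ago vs limit 365 → not met
5. allergen-trained staff 7 ≥ 4 → met
6. health inspection 106 days ago vs limit 120 → met
7. walk-in cooler temperature (°F) 31 ≤ 35 → met
8. current operating permit present → met
9. food-safety audit 391 days ago vs limit 365 → not met
10. food-handler certified staff 2 ≥ 2 → met
Not met: 3 of 10

3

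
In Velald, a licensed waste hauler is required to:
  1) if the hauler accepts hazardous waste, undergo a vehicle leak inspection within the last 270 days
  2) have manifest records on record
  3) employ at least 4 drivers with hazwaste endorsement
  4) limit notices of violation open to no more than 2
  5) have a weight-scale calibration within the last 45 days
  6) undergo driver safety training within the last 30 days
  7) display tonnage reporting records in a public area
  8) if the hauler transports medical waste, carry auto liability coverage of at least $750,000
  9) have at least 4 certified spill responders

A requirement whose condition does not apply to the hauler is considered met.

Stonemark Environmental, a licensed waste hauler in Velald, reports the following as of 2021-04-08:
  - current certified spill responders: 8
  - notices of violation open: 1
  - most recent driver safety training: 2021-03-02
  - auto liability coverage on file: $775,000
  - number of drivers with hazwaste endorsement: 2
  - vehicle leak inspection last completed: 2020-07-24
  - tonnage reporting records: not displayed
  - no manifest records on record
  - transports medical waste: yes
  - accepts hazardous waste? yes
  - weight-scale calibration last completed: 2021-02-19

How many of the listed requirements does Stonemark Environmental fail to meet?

1. condition 'accepts hazardous waste' holds; vehicle leak inspection 258 days ago vs limit 270 → met
2. manifest records absent → not met
3. drivers with hazwaste endorsement 2 < 4 → not met
4. notices of violation open 1 ≤ 2 → met
5. weight-scale calibration 48 days ago vs limit 45 → not met
6. driver safety training 37 days ago vs limit 30 → not met
7. tonnage reporting records absent → not met
8. condition 'transports medical waste' holds; auto liability coverage $775,000 ≥ $750,000 → met
9. certified spill responders 8 ≥ 4 → met
Not met: 5 of 9

5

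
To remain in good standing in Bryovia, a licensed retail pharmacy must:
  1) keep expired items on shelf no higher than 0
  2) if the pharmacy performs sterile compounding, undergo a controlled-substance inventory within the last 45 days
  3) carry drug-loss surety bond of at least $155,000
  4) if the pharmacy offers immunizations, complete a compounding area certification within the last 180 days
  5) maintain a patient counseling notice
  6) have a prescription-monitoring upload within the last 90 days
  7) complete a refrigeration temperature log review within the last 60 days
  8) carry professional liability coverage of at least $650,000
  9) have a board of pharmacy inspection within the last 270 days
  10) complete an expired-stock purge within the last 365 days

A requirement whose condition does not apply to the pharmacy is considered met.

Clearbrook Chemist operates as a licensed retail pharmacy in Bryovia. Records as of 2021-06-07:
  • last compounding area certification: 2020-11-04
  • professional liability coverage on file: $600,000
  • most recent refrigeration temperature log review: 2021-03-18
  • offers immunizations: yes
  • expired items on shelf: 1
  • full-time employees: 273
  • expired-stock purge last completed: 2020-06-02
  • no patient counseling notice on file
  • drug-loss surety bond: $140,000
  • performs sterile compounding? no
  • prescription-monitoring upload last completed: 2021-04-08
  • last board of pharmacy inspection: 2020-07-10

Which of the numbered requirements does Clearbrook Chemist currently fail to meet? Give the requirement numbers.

1, 3, 4, 5, 7, 8, 9, 10

1. expired items on shelf 1 > 0 → not met
2. condition 'performs sterile compounding' does not hold → requirement n/a → met
3. drug-loss surety bond $140,000 < $155,000 → not met
4. condition 'offers immunizations' holds; compounding area certification 215 days ago vs limit 180 → not met
5. patient counseling notice absent → not met
6. prescription-monitoring upload 60 days ago vs limit 90 → met
7. refrigeration temperature log review 81 days ago vs limit 60 → not met
8. professional liability coverage $600,000 < $650,000 → not met
9. board of pharmacy inspection 332 days ago vs limit 270 → not met
10. expired-stock purge 370 days ago vs limit 365 → not met
Not met: 1, 3, 4, 5, 7, 8, 9, 10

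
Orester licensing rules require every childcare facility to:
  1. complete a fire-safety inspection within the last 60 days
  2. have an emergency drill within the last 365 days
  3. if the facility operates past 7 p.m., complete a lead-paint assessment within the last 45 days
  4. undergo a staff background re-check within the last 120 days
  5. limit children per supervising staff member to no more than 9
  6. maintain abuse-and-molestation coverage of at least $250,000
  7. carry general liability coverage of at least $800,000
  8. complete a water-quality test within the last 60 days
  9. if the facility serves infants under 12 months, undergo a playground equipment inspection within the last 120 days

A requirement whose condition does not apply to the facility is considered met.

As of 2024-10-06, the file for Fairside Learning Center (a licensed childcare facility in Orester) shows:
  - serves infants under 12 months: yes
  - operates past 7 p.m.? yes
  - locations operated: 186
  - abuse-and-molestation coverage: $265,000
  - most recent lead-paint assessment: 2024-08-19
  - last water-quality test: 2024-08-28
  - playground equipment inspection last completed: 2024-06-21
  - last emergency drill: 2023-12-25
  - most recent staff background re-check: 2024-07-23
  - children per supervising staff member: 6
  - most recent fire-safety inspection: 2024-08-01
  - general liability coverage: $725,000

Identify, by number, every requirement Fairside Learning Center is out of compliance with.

1, 3, 7

1. fire-safety inspection 66 days ago vs limit 60 → not met
2. emergency drill 286 days ago vs limit 365 → met
3. condition 'operates past 7 p.m.' holds; lead-paint assessment 48 days ago vs limit 45 → not met
4. staff background re-check 75 days ago vs limit 120 → met
5. children per supervising staff member 6 ≤ 9 → met
6. abuse-and-molestation coverage $265,000 ≥ $250,000 → met
7. general liability coverage $725,000 < $800,000 → not met
8. water-quality test 39 days ago vs limit 60 → met
9. condition 'serves infants under 12 months' holds; playground equipment inspection 107 days ago vs limit 120 → met
Not met: 1, 3, 7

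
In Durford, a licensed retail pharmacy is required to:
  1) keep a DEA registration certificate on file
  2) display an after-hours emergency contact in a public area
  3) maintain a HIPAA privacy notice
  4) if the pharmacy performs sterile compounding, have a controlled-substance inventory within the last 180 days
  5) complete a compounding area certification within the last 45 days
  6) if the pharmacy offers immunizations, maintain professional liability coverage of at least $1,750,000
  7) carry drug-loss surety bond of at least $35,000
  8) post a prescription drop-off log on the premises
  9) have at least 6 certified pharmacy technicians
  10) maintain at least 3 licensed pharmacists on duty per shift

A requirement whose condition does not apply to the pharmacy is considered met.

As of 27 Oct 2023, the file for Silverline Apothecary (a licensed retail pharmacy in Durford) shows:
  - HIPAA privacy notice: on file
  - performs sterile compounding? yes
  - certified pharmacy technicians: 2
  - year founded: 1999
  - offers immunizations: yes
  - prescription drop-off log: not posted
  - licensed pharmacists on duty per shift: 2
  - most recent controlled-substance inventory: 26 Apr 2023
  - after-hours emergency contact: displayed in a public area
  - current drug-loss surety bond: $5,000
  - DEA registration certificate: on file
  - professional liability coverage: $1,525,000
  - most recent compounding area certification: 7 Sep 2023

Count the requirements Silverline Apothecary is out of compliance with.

7

1. DEA registration certificate present → met
2. after-hours emergency contact present → met
3. HIPAA privacy notice present → met
4. condition 'performs sterile compounding' holds; controlled-substance inventory 184 days ago vs limit 180 → not met
5. compounding area certification 50 days ago vs limit 45 → not met
6. condition 'offers immunizations' holds; professional liability coverage $1,525,000 < $1,750,000 → not met
7. drug-loss surety bond $5,000 < $35,000 → not met
8. prescription drop-off log absent → not met
9. certified pharmacy technicians 2 < 6 → not met
10. licensed pharmacists on duty per shift 2 < 3 → not met
Not met: 7 of 10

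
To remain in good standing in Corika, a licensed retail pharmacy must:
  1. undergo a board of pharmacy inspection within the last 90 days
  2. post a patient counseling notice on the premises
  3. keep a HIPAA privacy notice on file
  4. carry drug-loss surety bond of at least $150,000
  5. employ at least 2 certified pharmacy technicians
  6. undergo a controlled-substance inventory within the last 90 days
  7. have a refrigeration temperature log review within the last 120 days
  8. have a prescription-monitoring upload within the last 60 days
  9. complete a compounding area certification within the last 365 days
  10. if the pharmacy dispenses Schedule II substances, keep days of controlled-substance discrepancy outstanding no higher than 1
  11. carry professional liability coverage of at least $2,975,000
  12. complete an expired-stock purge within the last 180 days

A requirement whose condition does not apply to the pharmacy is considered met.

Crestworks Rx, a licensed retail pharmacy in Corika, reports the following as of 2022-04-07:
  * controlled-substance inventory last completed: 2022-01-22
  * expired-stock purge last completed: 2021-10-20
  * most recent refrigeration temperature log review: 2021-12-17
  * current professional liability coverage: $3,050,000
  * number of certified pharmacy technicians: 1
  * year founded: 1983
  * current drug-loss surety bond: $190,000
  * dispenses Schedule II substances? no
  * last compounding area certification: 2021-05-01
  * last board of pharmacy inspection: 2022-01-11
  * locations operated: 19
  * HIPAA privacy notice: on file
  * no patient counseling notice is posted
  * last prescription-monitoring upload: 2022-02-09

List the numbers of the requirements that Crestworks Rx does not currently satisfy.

2, 5

1. board of pharmacy inspection 86 days ago vs limit 90 → met
2. patient counseling notice absent → not met
3. HIPAA privacy notice present → met
4. drug-loss surety bond $190,000 ≥ $150,000 → met
5. certified pharmacy technicians 1 < 2 → not met
6. controlled-substance inventory 75 days ago vs limit 90 → met
7. refrigeration temperature log review 111 days ago vs limit 120 → met
8. prescription-monitoring upload 57 days ago vs limit 60 → met
9. compounding area certification 341 days ago vs limit 365 → met
10. condition 'dispenses Schedule II substances' does not hold → requirement n/a → met
11. professional liability coverage $3,050,000 ≥ $2,975,000 → met
12. expired-stock purge 169 days ago vs limit 180 → met
Not met: 2, 5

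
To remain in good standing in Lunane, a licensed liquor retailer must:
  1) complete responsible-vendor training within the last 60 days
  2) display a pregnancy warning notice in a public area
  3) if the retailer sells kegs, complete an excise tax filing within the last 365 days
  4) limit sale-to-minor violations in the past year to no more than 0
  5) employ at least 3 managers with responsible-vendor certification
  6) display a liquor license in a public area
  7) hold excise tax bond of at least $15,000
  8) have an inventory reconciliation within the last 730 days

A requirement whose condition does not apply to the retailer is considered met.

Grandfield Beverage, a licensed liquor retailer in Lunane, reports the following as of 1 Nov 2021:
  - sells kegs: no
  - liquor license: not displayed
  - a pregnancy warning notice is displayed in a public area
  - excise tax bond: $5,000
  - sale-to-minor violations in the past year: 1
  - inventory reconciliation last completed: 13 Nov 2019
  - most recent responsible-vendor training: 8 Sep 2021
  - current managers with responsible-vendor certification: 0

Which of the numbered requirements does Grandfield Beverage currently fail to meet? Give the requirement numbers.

4, 5, 6, 7

1. responsible-vendor training 54 days ago vs limit 60 → met
2. pregnancy warning notice present → met
3. condition 'sells kegs' does not hold → requirement n/a → met
4. sale-to-minor violations in the past year 1 > 0 → not met
5. managers with responsible-vendor certification 0 < 3 → not met
6. liquor license absent → not met
7. excise tax bond $5,000 < $15,000 → not met
8. inventory reconciliation 719 days ago vs limit 730 → met
Not met: 4, 5, 6, 7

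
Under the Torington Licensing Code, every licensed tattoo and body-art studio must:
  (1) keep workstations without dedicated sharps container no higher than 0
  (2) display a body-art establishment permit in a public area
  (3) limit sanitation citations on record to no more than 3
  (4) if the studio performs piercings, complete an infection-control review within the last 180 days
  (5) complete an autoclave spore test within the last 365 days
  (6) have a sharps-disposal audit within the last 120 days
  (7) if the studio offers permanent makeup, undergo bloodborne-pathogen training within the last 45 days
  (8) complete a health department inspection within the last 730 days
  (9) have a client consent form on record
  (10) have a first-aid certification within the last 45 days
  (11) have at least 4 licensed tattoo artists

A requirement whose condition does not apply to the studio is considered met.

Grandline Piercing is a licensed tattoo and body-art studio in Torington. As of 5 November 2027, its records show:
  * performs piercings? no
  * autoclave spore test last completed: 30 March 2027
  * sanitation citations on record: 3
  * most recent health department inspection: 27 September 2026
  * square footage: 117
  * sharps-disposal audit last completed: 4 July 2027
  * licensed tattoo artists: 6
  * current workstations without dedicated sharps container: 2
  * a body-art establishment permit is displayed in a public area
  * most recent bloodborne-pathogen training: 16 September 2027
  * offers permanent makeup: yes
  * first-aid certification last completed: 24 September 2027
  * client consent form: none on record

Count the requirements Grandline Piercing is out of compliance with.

4

1. workstations without dedicated sharps container 2 > 0 → not met
2. body-art establishment permit present → met
3. sanitation citations on record 3 ≤ 3 → met
4. condition 'performs piercings' does not hold → requirement n/a → met
5. autoclave spore test 220 days ago vs limit 365 → met
6. sharps-disposal audit 124 days ago vs limit 120 → not met
7. condition 'offers permanent makeup' holds; bloodborne-pathogen training 50 days ago vs limit 45 → not met
8. health department inspection 404 days ago vs limit 730 → met
9. client consent form absent → not met
10. first-aid certification 42 days ago vs limit 45 → met
11. licensed tattoo artists 6 ≥ 4 → met
Not met: 4 of 11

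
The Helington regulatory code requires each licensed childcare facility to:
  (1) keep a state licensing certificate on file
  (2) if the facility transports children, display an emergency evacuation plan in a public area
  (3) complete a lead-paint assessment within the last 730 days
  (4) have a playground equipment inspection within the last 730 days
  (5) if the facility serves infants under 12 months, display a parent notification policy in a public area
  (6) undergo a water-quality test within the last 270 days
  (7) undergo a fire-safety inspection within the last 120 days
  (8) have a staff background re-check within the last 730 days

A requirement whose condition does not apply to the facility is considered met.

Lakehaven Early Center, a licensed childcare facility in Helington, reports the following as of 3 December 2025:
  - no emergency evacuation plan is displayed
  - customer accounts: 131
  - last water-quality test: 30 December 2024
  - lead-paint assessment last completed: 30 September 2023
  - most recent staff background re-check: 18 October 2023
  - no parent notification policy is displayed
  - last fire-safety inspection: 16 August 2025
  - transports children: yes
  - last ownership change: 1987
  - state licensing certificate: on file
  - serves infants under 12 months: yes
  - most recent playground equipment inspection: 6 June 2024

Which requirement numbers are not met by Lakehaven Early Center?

1. state licensing certificate present → met
2. condition 'transports children' holds; emergency evacuation plan absent → not met
3. lead-paint assessment 795 days ago vs limit 730 → not met
4. playground equipment inspection 545 days ago vs limit 730 → met
5. condition 'serves infants under 12 months' holds; parent notification policy absent → not met
6. water-quality test 338 days ago vs limit 270 → not met
7. fire-safety inspection 109 days ago vs limit 120 → met
8. staff background re-check 777 days ago vs limit 730 → not met
Not met: 2, 3, 5, 6, 8

2, 3, 5, 6, 8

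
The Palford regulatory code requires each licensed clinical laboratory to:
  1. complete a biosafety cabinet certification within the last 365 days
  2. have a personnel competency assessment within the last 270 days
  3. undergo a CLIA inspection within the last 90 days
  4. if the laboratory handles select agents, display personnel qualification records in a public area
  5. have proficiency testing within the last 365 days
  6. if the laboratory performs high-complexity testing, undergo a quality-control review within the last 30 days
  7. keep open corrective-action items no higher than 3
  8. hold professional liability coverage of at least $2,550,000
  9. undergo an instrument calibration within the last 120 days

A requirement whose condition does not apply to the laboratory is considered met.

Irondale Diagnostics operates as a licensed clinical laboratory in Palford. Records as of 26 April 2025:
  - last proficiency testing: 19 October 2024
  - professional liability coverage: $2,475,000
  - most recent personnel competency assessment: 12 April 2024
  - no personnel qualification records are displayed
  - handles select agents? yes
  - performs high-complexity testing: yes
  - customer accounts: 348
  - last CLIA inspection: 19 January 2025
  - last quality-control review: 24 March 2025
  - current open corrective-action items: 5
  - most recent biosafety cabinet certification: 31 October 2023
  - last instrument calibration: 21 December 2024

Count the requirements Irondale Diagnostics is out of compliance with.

1. biosafety cabinet certification 543 days ago vs limit 365 → not met
2. personnel competency assessment 379 days ago vs limit 270 → not met
3. CLIA inspection 97 days ago vs limit 90 → not met
4. condition 'handles select agents' holds; personnel qualification records absent → not met
5. proficiency testing 189 days ago vs limit 365 → met
6. condition 'performs high-complexity testing' holds; quality-control review 33 days ago vs limit 30 → not met
7. open corrective-action items 5 > 3 → not met
8. professional liability coverage $2,475,000 < $2,550,000 → not met
9. instrument calibration 126 days ago vs limit 120 → not met
Not met: 8 of 9

8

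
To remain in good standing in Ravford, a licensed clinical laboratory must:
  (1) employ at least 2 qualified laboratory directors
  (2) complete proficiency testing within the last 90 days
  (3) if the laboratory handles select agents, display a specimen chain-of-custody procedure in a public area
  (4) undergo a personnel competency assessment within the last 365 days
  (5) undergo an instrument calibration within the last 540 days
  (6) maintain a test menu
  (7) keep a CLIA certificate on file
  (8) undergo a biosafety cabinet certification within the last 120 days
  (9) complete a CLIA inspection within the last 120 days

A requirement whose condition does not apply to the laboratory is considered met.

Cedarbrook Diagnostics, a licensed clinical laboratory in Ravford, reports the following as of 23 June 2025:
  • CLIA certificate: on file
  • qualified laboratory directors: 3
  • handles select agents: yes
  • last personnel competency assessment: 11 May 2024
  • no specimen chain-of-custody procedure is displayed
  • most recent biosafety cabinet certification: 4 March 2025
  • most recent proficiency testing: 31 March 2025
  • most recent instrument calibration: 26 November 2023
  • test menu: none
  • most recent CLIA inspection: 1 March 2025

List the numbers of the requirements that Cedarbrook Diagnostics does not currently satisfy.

3, 4, 5, 6

1. qualified laboratory directors 3 ≥ 2 → met
2. proficiency testing 84 days ago vs limit 90 → met
3. condition 'handles select agents' holds; specimen chain-of-custody procedure absent → not met
4. personnel competency assessment 408 days ago vs limit 365 → not met
5. instrument calibration 575 days ago vs limit 540 → not met
6. test menu absent → not met
7. CLIA certificate present → met
8. biosafety cabinet certification 111 days ago vs limit 120 → met
9. CLIA inspection 114 days ago vs limit 120 → met
Not met: 3, 4, 5, 6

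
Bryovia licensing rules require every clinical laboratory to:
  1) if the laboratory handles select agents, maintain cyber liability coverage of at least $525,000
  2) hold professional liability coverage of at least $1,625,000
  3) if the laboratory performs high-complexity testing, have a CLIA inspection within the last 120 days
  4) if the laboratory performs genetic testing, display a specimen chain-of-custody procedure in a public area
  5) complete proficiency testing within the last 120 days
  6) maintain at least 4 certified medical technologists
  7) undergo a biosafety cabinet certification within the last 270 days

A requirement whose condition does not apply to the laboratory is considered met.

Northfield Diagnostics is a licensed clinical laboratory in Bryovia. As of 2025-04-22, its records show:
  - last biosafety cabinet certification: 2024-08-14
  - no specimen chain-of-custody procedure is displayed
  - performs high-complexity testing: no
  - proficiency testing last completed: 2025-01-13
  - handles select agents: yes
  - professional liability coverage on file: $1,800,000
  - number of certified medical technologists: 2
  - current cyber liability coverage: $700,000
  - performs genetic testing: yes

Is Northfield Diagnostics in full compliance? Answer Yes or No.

1. condition 'handles select agents' holds; cyber liability coverage $700,000 ≥ $525,000 → met
2. professional liability coverage $1,800,000 ≥ $1,625,000 → met
3. condition 'performs high-complexity testing' does not hold → requirement n/a → met
4. condition 'performs genetic testing' holds; specimen chain-of-custody procedure absent → not met
5. proficiency testing 99 days ago vs limit 120 → met
6. certified medical technologists 2 < 4 → not met
7. biosafety cabinet certification 251 days ago vs limit 270 → met
Not met: 4, 6

No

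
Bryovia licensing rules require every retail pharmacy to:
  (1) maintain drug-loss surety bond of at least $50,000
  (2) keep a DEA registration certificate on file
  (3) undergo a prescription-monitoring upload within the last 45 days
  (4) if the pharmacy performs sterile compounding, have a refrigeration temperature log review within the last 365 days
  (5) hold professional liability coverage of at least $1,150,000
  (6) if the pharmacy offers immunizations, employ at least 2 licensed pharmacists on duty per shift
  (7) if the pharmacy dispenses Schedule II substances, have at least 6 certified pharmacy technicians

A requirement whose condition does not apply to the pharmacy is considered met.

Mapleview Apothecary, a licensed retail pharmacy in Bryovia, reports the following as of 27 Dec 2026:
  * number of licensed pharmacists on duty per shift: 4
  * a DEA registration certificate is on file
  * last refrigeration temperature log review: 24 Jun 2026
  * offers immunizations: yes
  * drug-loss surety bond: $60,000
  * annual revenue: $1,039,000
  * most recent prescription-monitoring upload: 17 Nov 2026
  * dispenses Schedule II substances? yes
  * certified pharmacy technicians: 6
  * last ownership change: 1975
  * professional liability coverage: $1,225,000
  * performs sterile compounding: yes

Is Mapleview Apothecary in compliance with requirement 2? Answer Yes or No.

2. DEA registration certificate present → met

Yes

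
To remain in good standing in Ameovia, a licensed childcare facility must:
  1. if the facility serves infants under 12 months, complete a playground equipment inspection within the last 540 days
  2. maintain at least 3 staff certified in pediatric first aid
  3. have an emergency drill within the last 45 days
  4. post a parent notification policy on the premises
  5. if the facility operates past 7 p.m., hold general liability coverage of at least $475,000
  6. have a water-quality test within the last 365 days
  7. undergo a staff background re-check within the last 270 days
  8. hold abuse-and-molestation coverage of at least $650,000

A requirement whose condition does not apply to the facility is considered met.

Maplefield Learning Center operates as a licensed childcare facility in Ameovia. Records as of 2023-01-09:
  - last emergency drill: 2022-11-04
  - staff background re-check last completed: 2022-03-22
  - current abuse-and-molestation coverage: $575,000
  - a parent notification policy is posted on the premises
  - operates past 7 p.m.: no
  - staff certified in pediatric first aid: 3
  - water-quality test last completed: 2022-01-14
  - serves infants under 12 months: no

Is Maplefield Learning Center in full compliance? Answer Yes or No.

1. condition 'serves infants under 12 months' does not hold → requirement n/a → met
2. staff certified in pediatric first aid 3 ≥ 3 → met
3. emergency drill 66 days ago vs limit 45 → not met
4. parent notification policy present → met
5. condition 'operates past 7 p.m.' does not hold → requirement n/a → met
6. water-quality test 360 days ago vs limit 365 → met
7. staff background re-check 293 days ago vs limit 270 → not met
8. abuse-and-molestation coverage $575,000 < $650,000 → not met
Not met: 3, 7, 8

No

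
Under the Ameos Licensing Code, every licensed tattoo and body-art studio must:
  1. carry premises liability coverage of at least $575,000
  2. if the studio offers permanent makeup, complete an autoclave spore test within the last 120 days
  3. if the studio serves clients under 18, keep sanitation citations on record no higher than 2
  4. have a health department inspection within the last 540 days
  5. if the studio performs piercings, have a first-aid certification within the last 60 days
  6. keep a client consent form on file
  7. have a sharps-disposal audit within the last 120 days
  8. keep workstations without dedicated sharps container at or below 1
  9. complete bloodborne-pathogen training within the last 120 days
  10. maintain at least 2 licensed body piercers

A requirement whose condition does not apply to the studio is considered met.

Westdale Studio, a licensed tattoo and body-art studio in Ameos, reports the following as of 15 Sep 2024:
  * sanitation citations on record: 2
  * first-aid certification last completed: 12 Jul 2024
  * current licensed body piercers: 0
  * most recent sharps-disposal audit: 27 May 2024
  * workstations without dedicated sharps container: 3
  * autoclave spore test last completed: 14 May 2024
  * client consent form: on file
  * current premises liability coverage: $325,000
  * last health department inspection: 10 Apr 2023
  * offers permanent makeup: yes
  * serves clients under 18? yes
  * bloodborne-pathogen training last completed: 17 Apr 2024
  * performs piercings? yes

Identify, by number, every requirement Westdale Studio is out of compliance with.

1. premises liability coverage $325,000 < $575,000 → not met
2. condition 'offers permanent makeup' holds; autoclave spore test 124 days ago vs limit 120 → not met
3. condition 'serves clients under 18' holds; sanitation citations on record 2 ≤ 2 → met
4. health department inspection 524 days ago vs limit 540 → met
5. condition 'performs piercings' holds; first-aid certification 65 days ago vs limit 60 → not met
6. client consent form present → met
7. sharps-disposal audit 111 days ago vs limit 120 → met
8. workstations without dedicated sharps container 3 > 1 → not met
9. bloodborne-pathogen training 151 days ago vs limit 120 → not met
10. licensed body piercers 0 < 2 → not met
Not met: 1, 2, 5, 8, 9, 10

1, 2, 5, 8, 9, 10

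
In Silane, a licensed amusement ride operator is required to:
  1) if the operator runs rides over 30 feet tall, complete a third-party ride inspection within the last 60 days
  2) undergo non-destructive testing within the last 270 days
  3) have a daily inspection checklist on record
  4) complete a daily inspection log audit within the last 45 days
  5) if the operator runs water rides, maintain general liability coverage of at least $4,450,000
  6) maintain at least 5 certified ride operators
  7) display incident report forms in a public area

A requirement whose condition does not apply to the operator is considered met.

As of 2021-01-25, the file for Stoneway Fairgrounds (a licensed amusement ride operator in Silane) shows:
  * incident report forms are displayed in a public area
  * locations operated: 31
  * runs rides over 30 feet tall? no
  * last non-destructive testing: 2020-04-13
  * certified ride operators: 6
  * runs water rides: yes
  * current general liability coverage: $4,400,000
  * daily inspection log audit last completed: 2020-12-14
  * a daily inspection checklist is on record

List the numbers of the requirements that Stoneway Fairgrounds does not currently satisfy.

1. condition 'runs rides over 30 feet tall' does not hold → requirement n/a → met
2. non-destructive testing 287 days ago vs limit 270 → not met
3. daily inspection checklist present → met
4. daily inspection log audit 42 days ago vs limit 45 → met
5. condition 'runs water rides' holds; general liability coverage $4,400,000 < $4,450,000 → not met
6. certified ride operators 6 ≥ 5 → met
7. incident report forms present → met
Not met: 2, 5

2, 5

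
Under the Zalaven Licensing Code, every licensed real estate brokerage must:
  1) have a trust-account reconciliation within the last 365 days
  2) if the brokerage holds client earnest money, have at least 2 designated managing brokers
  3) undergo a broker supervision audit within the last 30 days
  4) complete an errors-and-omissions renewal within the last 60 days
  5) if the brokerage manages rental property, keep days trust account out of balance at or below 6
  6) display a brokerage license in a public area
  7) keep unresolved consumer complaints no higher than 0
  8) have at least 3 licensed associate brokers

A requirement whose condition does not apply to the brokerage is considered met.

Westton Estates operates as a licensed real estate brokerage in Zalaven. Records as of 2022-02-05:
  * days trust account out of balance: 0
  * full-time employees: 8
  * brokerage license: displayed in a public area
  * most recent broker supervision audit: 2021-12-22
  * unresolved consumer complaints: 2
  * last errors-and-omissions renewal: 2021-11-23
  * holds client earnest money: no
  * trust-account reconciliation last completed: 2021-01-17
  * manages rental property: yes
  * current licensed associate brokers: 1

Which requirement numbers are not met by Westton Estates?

1. trust-account reconciliation 384 days ago vs limit 365 → not met
2. condition 'holds client earnest money' does not hold → requirement n/a → met
3. broker supervision audit 45 days ago vs limit 30 → not met
4. errors-and-omissions renewal 74 days ago vs limit 60 → not met
5. condition 'manages rental property' holds; days trust account out of balance 0 ≤ 6 → met
6. brokerage license present → met
7. unresolved consumer complaints 2 > 0 → not met
8. licensed associate brokers 1 < 3 → not met
Not met: 1, 3, 4, 7, 8

1, 3, 4, 7, 8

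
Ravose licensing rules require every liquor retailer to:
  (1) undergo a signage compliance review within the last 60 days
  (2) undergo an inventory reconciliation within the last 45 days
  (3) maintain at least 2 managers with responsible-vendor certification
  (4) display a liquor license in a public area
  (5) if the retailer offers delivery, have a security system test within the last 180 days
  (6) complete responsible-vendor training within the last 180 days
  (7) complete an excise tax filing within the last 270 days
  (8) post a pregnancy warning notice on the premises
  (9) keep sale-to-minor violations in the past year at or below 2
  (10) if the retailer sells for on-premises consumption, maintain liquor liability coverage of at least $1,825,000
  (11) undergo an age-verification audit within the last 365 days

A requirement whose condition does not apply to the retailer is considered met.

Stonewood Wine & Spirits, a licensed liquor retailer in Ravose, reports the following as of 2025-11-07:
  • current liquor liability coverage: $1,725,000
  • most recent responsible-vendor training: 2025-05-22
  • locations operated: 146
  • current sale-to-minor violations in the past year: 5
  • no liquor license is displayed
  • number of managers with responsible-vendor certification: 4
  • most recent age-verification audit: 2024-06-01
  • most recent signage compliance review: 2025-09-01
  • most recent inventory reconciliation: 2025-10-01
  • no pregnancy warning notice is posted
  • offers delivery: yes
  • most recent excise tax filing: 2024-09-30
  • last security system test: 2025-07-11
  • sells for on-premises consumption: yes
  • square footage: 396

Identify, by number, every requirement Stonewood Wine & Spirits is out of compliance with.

1, 4, 7, 8, 9, 10, 11

1. signage compliance review 67 days ago vs limit 60 → not met
2. inventory reconciliation 37 days ago vs limit 45 → met
3. managers with responsible-vendor certification 4 ≥ 2 → met
4. liquor license absent → not met
5. condition 'offers delivery' holds; security system test 119 days ago vs limit 180 → met
6. responsible-vendor training 169 days ago vs limit 180 → met
7. excise tax filing 403 days ago vs limit 270 → not met
8. pregnancy warning notice absent → not met
9. sale-to-minor violations in the past year 5 > 2 → not met
10. condition 'sells for on-premises consumption' holds; liquor liability coverage $1,725,000 < $1,825,000 → not met
11. age-verification audit 524 days ago vs limit 365 → not met
Not met: 1, 4, 7, 8, 9, 10, 11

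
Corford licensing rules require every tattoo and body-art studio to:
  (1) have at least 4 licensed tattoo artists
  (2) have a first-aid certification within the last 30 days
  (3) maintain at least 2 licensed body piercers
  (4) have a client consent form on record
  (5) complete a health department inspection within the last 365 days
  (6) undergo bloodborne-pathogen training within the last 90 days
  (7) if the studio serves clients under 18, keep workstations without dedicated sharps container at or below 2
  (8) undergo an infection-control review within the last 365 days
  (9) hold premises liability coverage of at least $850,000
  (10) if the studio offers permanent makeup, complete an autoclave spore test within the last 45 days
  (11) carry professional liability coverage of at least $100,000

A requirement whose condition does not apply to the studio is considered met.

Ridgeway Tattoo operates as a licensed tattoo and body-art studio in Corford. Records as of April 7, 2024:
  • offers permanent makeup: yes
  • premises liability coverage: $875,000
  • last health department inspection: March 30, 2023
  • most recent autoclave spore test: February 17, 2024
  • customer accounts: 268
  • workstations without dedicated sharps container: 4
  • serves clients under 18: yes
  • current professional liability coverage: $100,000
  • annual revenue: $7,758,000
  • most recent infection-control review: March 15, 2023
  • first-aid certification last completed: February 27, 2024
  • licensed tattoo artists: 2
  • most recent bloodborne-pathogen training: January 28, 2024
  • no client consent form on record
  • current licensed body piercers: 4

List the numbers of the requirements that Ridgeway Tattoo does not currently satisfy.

1, 2, 4, 5, 7, 8, 10

1. licensed tattoo artists 2 < 4 → not met
2. first-aid certification 40 days ago vs limit 30 → not met
3. licensed body piercers 4 ≥ 2 → met
4. client consent form absent → not met
5. health department inspection 374 days ago vs limit 365 → not met
6. bloodborne-pathogen training 70 days ago vs limit 90 → met
7. condition 'serves clients under 18' holds; workstations without dedicated sharps container 4 > 2 → not met
8. infection-control review 389 days ago vs limit 365 → not met
9. premises liability coverage $875,000 ≥ $850,000 → met
10. condition 'offers permanent makeup' holds; autoclave spore test 50 days ago vs limit 45 → not met
11. professional liability coverage $100,000 ≥ $100,000 → met
Not met: 1, 2, 4, 5, 7, 8, 10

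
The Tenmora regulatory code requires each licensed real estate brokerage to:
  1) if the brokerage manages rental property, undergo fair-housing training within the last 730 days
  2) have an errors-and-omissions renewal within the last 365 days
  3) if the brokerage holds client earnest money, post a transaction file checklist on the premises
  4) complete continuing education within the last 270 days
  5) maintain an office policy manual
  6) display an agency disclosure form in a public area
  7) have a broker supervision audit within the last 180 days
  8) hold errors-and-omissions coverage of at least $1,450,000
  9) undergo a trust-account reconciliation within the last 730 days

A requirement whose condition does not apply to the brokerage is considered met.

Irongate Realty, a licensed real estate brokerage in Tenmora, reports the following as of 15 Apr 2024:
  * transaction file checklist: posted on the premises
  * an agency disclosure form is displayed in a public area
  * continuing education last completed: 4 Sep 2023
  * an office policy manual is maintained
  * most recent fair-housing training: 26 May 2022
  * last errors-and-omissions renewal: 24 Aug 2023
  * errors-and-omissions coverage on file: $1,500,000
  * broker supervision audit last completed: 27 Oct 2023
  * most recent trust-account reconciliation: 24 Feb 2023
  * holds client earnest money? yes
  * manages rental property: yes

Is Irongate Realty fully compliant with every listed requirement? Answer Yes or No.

1. condition 'manages rental property' holds; fair-housing training 690 days ago vs limit 730 → met
2. errors-and-omissions renewal 235 days ago vs limit 365 → met
3. condition 'holds client earnest money' holds; transaction file checklist present → met
4. continuing education 224 days ago vs limit 270 → met
5. office policy manual present → met
6. agency disclosure form present → met
7. broker supervision audit 171 days ago vs limit 180 → met
8. errors-and-omissions coverage $1,500,000 ≥ $1,450,000 → met
9. trust-account reconciliation 416 days ago vs limit 730 → met
All met.

Yes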